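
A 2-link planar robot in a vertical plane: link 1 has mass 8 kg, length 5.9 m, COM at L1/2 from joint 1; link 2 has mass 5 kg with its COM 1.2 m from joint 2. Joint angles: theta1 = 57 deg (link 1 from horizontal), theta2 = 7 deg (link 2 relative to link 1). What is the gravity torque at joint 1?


Horizontal distance from joint 1 to link-1 COM:
  x_c1 = (L1/2)*cos(t1) = 2.95 * 0.5446 = 1.6067 m
Horizontal distance from joint 1 to link-2 COM:
  x_c2 = L1*cos(t1) + Lc2*cos(t1+t2)
       = 5.9*0.5446 + 1.2*0.4384 = 3.7394 m
tau1 = m1*g*x_c1 + m2*g*x_c2
     = 8*9.81*1.6067 + 5*9.81*3.7394
     = 126.0927 + 183.4183
     = 309.511 Nm


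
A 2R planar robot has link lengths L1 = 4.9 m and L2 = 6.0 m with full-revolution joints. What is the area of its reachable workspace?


r_max = L1 + L2 = 10.9 m
r_min = |L1 - L2| = 1.1 m
Area = pi*(r_max^2 - r_min^2)
= pi*(118.81 - 1.21)
= pi * 117.6
= 369.4513 m^2


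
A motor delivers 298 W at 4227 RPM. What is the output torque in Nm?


omega = 4227 * 2*pi/60 = 442.6504 rad/s
tau = P / omega = 298 / 442.6504
= 0.6732 Nm


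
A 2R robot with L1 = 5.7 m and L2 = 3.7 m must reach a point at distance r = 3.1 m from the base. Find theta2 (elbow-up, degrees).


cos(theta2) = (r^2 - L1^2 - L2^2) / (2*L1*L2)
cos(theta2) = (9.61 - 32.49 - 13.69) / 42.18
cos(theta2) = -0.866999
theta2 = 150.1117 degrees


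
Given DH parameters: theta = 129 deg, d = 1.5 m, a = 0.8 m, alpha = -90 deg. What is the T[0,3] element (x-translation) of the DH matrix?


T[0,3] = a * cos(theta)
= 0.8 * cos(129 deg)
= 0.8 * -0.6293
= -0.5035


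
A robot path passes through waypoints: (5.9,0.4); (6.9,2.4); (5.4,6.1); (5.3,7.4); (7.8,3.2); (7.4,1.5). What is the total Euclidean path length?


Segment lengths:
  seg1 = sqrt((1.0)^2 + (2.0)^2) = 2.2361
  seg2 = sqrt((-1.5)^2 + (3.7)^2) = 3.9925
  seg3 = sqrt((-0.1)^2 + (1.3)^2) = 1.3038
  seg4 = sqrt((2.5)^2 + (-4.2)^2) = 4.8877
  seg5 = sqrt((-0.4)^2 + (-1.7)^2) = 1.7464
Total = 14.1666


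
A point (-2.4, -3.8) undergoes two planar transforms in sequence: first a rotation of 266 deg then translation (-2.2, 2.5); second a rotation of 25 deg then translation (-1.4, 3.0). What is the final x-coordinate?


After transform 1:
x1 = cos(266)*-2.4 - sin(266)*-3.8 + -2.2 = -5.8233
y1 = sin(266)*-2.4 + cos(266)*-3.8 + 2.5 = 5.1592
After transform 2:
x2 = cos(25)*-5.8233 - sin(25)*5.1592 + -1.4
= -8.8581


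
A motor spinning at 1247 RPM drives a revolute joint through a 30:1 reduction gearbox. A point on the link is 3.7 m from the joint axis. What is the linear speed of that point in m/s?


omega_motor = 1247 * 2*pi/60 = 130.5855 rad/s
omega_joint = omega_motor / 30 = 4.3529 rad/s
v = omega_joint * r = 4.3529 * 3.7
= 16.1055 m/s


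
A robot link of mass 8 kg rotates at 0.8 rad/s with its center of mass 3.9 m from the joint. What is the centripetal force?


F = m * omega^2 * r
= 8 * 0.8^2 * 3.9
= 8 * 0.64 * 3.9
= 19.968 N


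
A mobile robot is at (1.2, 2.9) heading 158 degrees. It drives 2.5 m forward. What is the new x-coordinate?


x_new = x0 + d*cos(theta)
= 1.2 + 2.5*cos(158)
= 1.2 + -2.318
= -1.118


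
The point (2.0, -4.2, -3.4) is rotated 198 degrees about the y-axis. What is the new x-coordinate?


Rotation about y-axis: x' = x*cos(theta) + z*sin(theta)
= 2.0 * -0.9511 + -3.4 * -0.309
= -0.8515


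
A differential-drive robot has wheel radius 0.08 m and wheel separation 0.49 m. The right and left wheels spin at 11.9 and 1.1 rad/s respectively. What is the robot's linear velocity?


vR = r*wR = 0.08*11.9 = 0.952 m/s
vL = r*wL = 0.08*1.1 = 0.088 m/s
v = (vR+vL)/2 = 0.52 m/s
omega = (vR-vL)/L = 1.7633 rad/s
linear velocity = 0.52 m/s


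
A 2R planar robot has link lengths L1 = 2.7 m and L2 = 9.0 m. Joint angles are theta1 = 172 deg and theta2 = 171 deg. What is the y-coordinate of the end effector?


Convert angles to radians: theta1 = 3.002, theta2 = 2.9845
y = L1*sin(theta1) + L2*sin(theta1+theta2)
y = 0.3758 + -2.6313
y = -2.2556


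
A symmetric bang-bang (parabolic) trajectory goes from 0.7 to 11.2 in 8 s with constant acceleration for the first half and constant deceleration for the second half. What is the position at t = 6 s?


Symmetric rest-to-rest: each phase covers (pf-p0)/2 in time T/2. 0.5*a*(T/2)^2 = (pf-p0)/2 => a = 4*(pf-p0)/T^2
a = 4*(11.2-0.7)/8^2 = 0.6562
t = 6 is in the deceleration phase (t > T/2).
p = pf - 0.5*a*(T-t)^2 = 11.2 - 0.5*0.6562*2^2
= 9.8875


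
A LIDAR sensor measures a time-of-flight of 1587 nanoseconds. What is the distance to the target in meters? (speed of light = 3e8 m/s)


tof = 1587 ns = 1.587e-06 s
dist = c * tof / 2
= 3e8 * 1.587e-06 / 2
= 238.05 m


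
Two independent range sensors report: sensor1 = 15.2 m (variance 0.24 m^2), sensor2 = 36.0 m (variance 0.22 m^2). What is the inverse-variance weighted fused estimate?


w1 = (1/var1) / (1/var1 + 1/var2)
   = 4.1667 / (4.1667 + 4.5455) = 0.4783
w2 = 1 - w1 = 0.5217
fused = w1*s1 + w2*s2 = 7.2696 + 18.7826
= 26.0522 m


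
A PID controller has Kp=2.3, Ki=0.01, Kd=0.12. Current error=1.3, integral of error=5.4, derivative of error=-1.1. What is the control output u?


u = Kp*e + Ki*int(e) + Kd*de/dt
= 2.3*1.3 + 0.01*5.4 + 0.12*(-1.1)
= 2.99 + 0.054 + -0.132
= 2.912


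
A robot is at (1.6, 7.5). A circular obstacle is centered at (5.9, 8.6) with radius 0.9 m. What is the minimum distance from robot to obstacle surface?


center_dist = sqrt((1.6-5.9)^2 + (7.5-8.6)^2)
= sqrt(18.49 + 1.21)
= 4.4385
min_dist = center_dist - radius = 4.4385 - 0.9 = 3.5385 m


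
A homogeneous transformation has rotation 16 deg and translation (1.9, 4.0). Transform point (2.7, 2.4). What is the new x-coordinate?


x' = cos(theta)*px - sin(theta)*py + tx
= 0.9613*2.7 - 0.2756*2.4 + 1.9
= 3.8339


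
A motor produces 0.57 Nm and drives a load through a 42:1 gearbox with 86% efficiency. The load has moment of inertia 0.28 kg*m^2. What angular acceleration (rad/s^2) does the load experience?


tau_out = tau_motor * N * eta
= 0.57 * 42 * 0.86 = 20.5884 Nm
alpha = tau_out / I = 20.5884 / 0.28
= 73.53 rad/s^2


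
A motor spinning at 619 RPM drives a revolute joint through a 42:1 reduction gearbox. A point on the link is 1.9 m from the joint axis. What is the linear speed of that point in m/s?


omega_motor = 619 * 2*pi/60 = 64.8215 rad/s
omega_joint = omega_motor / 42 = 1.5434 rad/s
v = omega_joint * r = 1.5434 * 1.9
= 2.9324 m/s


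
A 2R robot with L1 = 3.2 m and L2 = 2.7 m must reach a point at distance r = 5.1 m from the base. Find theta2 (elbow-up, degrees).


cos(theta2) = (r^2 - L1^2 - L2^2) / (2*L1*L2)
cos(theta2) = (26.01 - 10.24 - 7.29) / 17.28
cos(theta2) = 0.490741
theta2 = 60.6107 degrees


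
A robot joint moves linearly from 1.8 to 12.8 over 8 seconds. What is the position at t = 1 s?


s = t/T = 1/8 = 0.125
p(t) = p0 + (pf-p0)*s
= 1.8 + (12.8 - 1.8) * 0.125
= 3.175


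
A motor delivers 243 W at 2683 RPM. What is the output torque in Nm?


omega = 2683 * 2*pi/60 = 280.9631 rad/s
tau = P / omega = 243 / 280.9631
= 0.8649 Nm


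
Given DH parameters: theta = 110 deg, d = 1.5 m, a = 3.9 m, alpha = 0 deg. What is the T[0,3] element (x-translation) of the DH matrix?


T[0,3] = a * cos(theta)
= 3.9 * cos(110 deg)
= 3.9 * -0.342
= -1.3339


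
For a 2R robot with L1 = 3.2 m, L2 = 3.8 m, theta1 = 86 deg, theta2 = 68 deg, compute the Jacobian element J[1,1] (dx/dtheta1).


J[1,1] = -L1*sin(t1) - L2*sin(t1+t2)
= -3.2*sin(86) - 3.8*sin(154)
= -4.858


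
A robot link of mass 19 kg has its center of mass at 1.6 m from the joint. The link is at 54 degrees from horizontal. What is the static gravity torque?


tau = m*g*L*cos(angle)
= 19 * 9.81 * 1.6 * cos(54 deg)
= 19 * 9.81 * 1.6 * 0.5878
= 175.2917 Nm


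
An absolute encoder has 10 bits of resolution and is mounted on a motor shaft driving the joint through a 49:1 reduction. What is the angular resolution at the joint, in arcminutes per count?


counts = 2^10 = 1024
effective counts at joint = 1024 * 49 = 50176
resolution = 360*60 / 50176
= 0.4305 arcmin/count


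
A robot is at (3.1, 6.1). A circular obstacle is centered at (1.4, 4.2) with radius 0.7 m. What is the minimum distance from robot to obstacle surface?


center_dist = sqrt((3.1-1.4)^2 + (6.1-4.2)^2)
= sqrt(2.89 + 3.61)
= 2.5495
min_dist = center_dist - radius = 2.5495 - 0.7 = 1.8495 m


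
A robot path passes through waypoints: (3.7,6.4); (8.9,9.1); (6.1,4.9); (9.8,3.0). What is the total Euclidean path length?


Segment lengths:
  seg1 = sqrt((5.2)^2 + (2.7)^2) = 5.8592
  seg2 = sqrt((-2.8)^2 + (-4.2)^2) = 5.0478
  seg3 = sqrt((3.7)^2 + (-1.9)^2) = 4.1593
Total = 15.0663


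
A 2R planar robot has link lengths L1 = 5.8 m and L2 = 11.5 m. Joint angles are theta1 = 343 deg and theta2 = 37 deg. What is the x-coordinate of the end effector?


Convert angles to radians: theta1 = 5.9865, theta2 = 0.6458
x = L1*cos(theta1) + L2*cos(theta1+theta2)
x = 5.5466 + 10.8065
x = 16.353


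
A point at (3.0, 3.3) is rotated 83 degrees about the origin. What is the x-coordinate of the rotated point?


x' = x*cos(theta) - y*sin(theta)
cos(83 deg) = 0.1219, sin(83 deg) = 0.9925
x' = 3.0 * 0.1219 - 3.3 * 0.9925
= 0.3656 - 3.2754
= -2.9098


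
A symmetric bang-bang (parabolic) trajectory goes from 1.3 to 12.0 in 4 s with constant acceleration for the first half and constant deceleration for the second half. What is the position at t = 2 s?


Symmetric rest-to-rest: each phase covers (pf-p0)/2 in time T/2. 0.5*a*(T/2)^2 = (pf-p0)/2 => a = 4*(pf-p0)/T^2
a = 4*(12.0-1.3)/4^2 = 2.675
t = 2 is in the acceleration phase (t <= T/2).
p = p0 + 0.5*a*t^2 = 1.3 + 0.5*2.675*2^2
= 6.65


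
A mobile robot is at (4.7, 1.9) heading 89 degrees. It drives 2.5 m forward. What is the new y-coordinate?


y_new = y0 + d*sin(theta)
= 1.9 + 2.5*sin(89)
= 1.9 + 2.4996
= 4.3996


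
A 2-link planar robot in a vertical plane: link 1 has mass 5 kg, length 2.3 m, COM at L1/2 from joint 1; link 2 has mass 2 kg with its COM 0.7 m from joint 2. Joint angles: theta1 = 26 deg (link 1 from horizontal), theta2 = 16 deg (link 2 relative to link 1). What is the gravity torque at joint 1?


Horizontal distance from joint 1 to link-1 COM:
  x_c1 = (L1/2)*cos(t1) = 1.15 * 0.8988 = 1.0336 m
Horizontal distance from joint 1 to link-2 COM:
  x_c2 = L1*cos(t1) + Lc2*cos(t1+t2)
       = 2.3*0.8988 + 0.7*0.7431 = 2.5874 m
tau1 = m1*g*x_c1 + m2*g*x_c2
     = 5*9.81*1.0336 + 2*9.81*2.5874
     = 50.6987 + 50.7653
     = 101.4641 Nm


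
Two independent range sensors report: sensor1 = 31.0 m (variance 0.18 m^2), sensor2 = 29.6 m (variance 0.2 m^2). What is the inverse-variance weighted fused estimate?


w1 = (1/var1) / (1/var1 + 1/var2)
   = 5.5556 / (5.5556 + 5.0) = 0.5263
w2 = 1 - w1 = 0.4737
fused = w1*s1 + w2*s2 = 16.3158 + 14.0211
= 30.3368 m


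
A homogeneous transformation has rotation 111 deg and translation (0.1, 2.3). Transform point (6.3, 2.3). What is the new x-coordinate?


x' = cos(theta)*px - sin(theta)*py + tx
= -0.3584*6.3 - 0.9336*2.3 + 0.1
= -4.305


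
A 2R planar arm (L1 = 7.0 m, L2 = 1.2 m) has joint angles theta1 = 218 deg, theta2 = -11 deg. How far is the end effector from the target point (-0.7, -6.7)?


End effector via forward kinematics:
x = L1*cos(t1) + L2*cos(t1+t2) = -6.5853
y = L1*sin(t1) + L2*sin(t1+t2) = -4.8544
Distance to target:
d = sqrt((-0.7 - -6.5853)^2 + (-6.7 - -4.8544)^2)
= sqrt(34.6366 + 3.4062)
= 6.1679 m


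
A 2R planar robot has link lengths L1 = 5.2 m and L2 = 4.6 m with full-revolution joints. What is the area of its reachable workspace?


r_max = L1 + L2 = 9.8 m
r_min = |L1 - L2| = 0.6 m
Area = pi*(r_max^2 - r_min^2)
= pi*(96.04 - 0.36)
= pi * 95.68
= 300.5876 m^2


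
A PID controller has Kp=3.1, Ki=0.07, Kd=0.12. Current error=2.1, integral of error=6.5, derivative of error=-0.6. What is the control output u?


u = Kp*e + Ki*int(e) + Kd*de/dt
= 3.1*2.1 + 0.07*6.5 + 0.12*(-0.6)
= 6.51 + 0.455 + -0.072
= 6.893


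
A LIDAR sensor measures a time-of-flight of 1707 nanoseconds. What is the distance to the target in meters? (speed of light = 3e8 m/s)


tof = 1707 ns = 1.707e-06 s
dist = c * tof / 2
= 3e8 * 1.707e-06 / 2
= 256.05 m


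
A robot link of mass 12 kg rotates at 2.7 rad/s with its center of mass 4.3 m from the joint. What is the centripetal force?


F = m * omega^2 * r
= 12 * 2.7^2 * 4.3
= 12 * 7.29 * 4.3
= 376.164 N


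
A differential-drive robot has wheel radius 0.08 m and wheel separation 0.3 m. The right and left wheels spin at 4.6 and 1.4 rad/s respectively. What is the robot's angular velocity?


vR = r*wR = 0.08*4.6 = 0.368 m/s
vL = r*wL = 0.08*1.4 = 0.112 m/s
v = (vR+vL)/2 = 0.24 m/s
omega = (vR-vL)/L = 0.8533 rad/s
angular velocity = 0.8533 rad/s


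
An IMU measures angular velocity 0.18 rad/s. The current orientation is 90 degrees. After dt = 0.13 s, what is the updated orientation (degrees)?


delta_theta = w * dt = 0.18 * 0.13 = 0.0234 rad
= 1.3407 deg
theta_new = 90 + 1.3407 = 91.3407 deg


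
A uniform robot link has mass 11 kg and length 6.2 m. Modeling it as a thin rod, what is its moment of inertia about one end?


I = (1/3) * m * L^2
= (1/3) * 11 * 6.2^2
= 0.333333 * 11 * 38.44
= 140.9467 kg*m^2


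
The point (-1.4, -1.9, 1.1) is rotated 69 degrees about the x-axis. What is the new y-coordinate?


Rotation about x-axis: y' = y*cos(theta) - z*sin(theta)
= -1.9 * 0.3584 - 1.1 * 0.9336
= -1.7078


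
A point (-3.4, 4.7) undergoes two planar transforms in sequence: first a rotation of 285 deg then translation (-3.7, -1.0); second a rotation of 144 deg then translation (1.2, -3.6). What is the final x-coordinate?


After transform 1:
x1 = cos(285)*-3.4 - sin(285)*4.7 + -3.7 = -0.0401
y1 = sin(285)*-3.4 + cos(285)*4.7 + -1.0 = 3.5006
After transform 2:
x2 = cos(144)*-0.0401 - sin(144)*3.5006 + 1.2
= -0.8251


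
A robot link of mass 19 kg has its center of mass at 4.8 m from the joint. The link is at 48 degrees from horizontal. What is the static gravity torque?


tau = m*g*L*cos(angle)
= 19 * 9.81 * 4.8 * cos(48 deg)
= 19 * 9.81 * 4.8 * 0.6691
= 598.6524 Nm


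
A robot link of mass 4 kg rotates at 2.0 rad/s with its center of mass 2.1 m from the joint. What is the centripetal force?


F = m * omega^2 * r
= 4 * 2.0^2 * 2.1
= 4 * 4.0 * 2.1
= 33.6 N


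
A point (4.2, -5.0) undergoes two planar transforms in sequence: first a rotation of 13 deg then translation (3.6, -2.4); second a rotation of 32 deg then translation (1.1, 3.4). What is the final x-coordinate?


After transform 1:
x1 = cos(13)*4.2 - sin(13)*-5.0 + 3.6 = 8.8171
y1 = sin(13)*4.2 + cos(13)*-5.0 + -2.4 = -6.3271
After transform 2:
x2 = cos(32)*8.8171 - sin(32)*-6.3271 + 1.1
= 11.9302


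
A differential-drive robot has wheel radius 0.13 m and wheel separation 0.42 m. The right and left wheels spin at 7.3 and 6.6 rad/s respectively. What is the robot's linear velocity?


vR = r*wR = 0.13*7.3 = 0.949 m/s
vL = r*wL = 0.13*6.6 = 0.858 m/s
v = (vR+vL)/2 = 0.9035 m/s
omega = (vR-vL)/L = 0.2167 rad/s
linear velocity = 0.9035 m/s


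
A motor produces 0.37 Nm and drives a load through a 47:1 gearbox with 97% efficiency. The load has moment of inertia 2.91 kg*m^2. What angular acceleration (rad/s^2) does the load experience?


tau_out = tau_motor * N * eta
= 0.37 * 47 * 0.97 = 16.8683 Nm
alpha = tau_out / I = 16.8683 / 2.91
= 5.7967 rad/s^2


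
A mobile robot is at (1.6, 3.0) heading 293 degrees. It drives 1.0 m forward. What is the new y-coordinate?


y_new = y0 + d*sin(theta)
= 3.0 + 1.0*sin(293)
= 3.0 + -0.9205
= 2.0795


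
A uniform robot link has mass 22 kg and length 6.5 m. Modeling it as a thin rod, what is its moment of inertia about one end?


I = (1/3) * m * L^2
= (1/3) * 22 * 6.5^2
= 0.333333 * 22 * 42.25
= 309.8333 kg*m^2


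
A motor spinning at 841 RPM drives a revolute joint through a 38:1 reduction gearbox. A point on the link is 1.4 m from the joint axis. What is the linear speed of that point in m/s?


omega_motor = 841 * 2*pi/60 = 88.0693 rad/s
omega_joint = omega_motor / 38 = 2.3176 rad/s
v = omega_joint * r = 2.3176 * 1.4
= 3.2447 m/s


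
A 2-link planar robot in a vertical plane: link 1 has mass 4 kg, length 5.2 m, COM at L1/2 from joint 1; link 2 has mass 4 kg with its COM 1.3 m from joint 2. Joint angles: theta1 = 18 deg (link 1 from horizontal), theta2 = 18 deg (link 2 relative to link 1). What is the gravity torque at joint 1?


Horizontal distance from joint 1 to link-1 COM:
  x_c1 = (L1/2)*cos(t1) = 2.6 * 0.9511 = 2.4727 m
Horizontal distance from joint 1 to link-2 COM:
  x_c2 = L1*cos(t1) + Lc2*cos(t1+t2)
       = 5.2*0.9511 + 1.3*0.809 = 5.9972 m
tau1 = m1*g*x_c1 + m2*g*x_c2
     = 4*9.81*2.4727 + 4*9.81*5.9972
     = 97.0306 + 235.3308
     = 332.3613 Nm


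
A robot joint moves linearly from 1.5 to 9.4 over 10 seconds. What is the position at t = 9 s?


s = t/T = 9/10 = 0.9
p(t) = p0 + (pf-p0)*s
= 1.5 + (9.4 - 1.5) * 0.9
= 8.61


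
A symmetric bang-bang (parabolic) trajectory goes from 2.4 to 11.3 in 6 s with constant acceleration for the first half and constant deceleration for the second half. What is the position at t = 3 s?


Symmetric rest-to-rest: each phase covers (pf-p0)/2 in time T/2. 0.5*a*(T/2)^2 = (pf-p0)/2 => a = 4*(pf-p0)/T^2
a = 4*(11.3-2.4)/6^2 = 0.9889
t = 3 is in the acceleration phase (t <= T/2).
p = p0 + 0.5*a*t^2 = 2.4 + 0.5*0.9889*3^2
= 6.85


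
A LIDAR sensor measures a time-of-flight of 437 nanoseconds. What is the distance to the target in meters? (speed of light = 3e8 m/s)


tof = 437 ns = 4.37e-07 s
dist = c * tof / 2
= 3e8 * 4.37e-07 / 2
= 65.55 m


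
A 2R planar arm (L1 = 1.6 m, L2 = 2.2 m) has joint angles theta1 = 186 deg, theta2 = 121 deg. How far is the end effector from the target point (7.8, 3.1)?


End effector via forward kinematics:
x = L1*cos(t1) + L2*cos(t1+t2) = -0.2672
y = L1*sin(t1) + L2*sin(t1+t2) = -1.9242
Distance to target:
d = sqrt((7.8 - -0.2672)^2 + (3.1 - -1.9242)^2)
= sqrt(65.0804 + 25.243)
= 9.5039 m


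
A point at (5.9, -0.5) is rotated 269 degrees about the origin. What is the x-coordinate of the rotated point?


x' = x*cos(theta) - y*sin(theta)
cos(269 deg) = -0.0175, sin(269 deg) = -0.9998
x' = 5.9 * -0.0175 - -0.5 * -0.9998
= -0.103 - 0.4999
= -0.6029


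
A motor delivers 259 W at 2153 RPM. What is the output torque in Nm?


omega = 2153 * 2*pi/60 = 225.4616 rad/s
tau = P / omega = 259 / 225.4616
= 1.1488 Nm


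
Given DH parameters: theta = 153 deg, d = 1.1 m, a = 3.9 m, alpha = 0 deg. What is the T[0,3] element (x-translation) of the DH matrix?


T[0,3] = a * cos(theta)
= 3.9 * cos(153 deg)
= 3.9 * -0.891
= -3.4749


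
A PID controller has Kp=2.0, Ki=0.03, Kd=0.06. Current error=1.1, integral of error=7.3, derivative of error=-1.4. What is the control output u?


u = Kp*e + Ki*int(e) + Kd*de/dt
= 2.0*1.1 + 0.03*7.3 + 0.06*(-1.4)
= 2.2 + 0.219 + -0.084
= 2.335


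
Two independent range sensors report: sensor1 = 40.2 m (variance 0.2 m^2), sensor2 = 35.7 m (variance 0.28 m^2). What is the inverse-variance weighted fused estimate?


w1 = (1/var1) / (1/var1 + 1/var2)
   = 5.0 / (5.0 + 3.5714) = 0.5833
w2 = 1 - w1 = 0.4167
fused = w1*s1 + w2*s2 = 23.45 + 14.875
= 38.325 m


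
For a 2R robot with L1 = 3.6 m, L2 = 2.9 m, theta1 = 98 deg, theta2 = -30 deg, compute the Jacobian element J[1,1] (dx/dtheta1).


J[1,1] = -L1*sin(t1) - L2*sin(t1+t2)
= -3.6*sin(98) - 2.9*sin(68)
= -6.2538


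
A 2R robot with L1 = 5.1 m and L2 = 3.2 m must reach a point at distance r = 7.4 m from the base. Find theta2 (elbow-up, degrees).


cos(theta2) = (r^2 - L1^2 - L2^2) / (2*L1*L2)
cos(theta2) = (54.76 - 26.01 - 10.24) / 32.64
cos(theta2) = 0.567096
theta2 = 55.4521 degrees


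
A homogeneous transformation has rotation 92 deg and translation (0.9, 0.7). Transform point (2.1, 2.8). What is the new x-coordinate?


x' = cos(theta)*px - sin(theta)*py + tx
= -0.0349*2.1 - 0.9994*2.8 + 0.9
= -1.9716


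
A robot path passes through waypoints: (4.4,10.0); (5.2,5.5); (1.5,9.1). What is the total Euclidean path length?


Segment lengths:
  seg1 = sqrt((0.8)^2 + (-4.5)^2) = 4.5706
  seg2 = sqrt((-3.7)^2 + (3.6)^2) = 5.1624
Total = 9.7329


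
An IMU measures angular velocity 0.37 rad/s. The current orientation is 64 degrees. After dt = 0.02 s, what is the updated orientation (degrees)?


delta_theta = w * dt = 0.37 * 0.02 = 0.0074 rad
= 0.424 deg
theta_new = 64 + 0.424 = 64.424 deg


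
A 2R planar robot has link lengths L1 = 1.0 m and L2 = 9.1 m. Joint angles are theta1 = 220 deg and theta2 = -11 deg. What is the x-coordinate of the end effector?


Convert angles to radians: theta1 = 3.8397, theta2 = -0.192
x = L1*cos(theta1) + L2*cos(theta1+theta2)
x = -0.766 + -7.959
x = -8.7251


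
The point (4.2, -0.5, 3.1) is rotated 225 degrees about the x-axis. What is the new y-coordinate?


Rotation about x-axis: y' = y*cos(theta) - z*sin(theta)
= -0.5 * -0.7071 - 3.1 * -0.7071
= 2.5456


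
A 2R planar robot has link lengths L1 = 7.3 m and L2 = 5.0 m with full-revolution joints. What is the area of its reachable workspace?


r_max = L1 + L2 = 12.3 m
r_min = |L1 - L2| = 2.3 m
Area = pi*(r_max^2 - r_min^2)
= pi*(151.29 - 5.29)
= pi * 146.0
= 458.6725 m^2


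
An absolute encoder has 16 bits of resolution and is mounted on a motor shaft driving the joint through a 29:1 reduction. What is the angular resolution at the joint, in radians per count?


counts = 2^16 = 65536
effective counts at joint = 65536 * 29 = 1900544
resolution = 2*pi / 1900544
= 3.3060e-06 rad/count


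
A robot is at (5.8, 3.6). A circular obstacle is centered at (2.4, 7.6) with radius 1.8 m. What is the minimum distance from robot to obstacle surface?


center_dist = sqrt((5.8-2.4)^2 + (3.6-7.6)^2)
= sqrt(11.56 + 16.0)
= 5.2498
min_dist = center_dist - radius = 5.2498 - 1.8 = 3.4498 m


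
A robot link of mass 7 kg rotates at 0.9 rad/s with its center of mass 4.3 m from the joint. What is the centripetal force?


F = m * omega^2 * r
= 7 * 0.9^2 * 4.3
= 7 * 0.81 * 4.3
= 24.381 N


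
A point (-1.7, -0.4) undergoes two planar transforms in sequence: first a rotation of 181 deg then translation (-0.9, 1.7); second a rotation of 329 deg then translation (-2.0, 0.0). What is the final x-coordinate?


After transform 1:
x1 = cos(181)*-1.7 - sin(181)*-0.4 + -0.9 = 0.7928
y1 = sin(181)*-1.7 + cos(181)*-0.4 + 1.7 = 2.1296
After transform 2:
x2 = cos(329)*0.7928 - sin(329)*2.1296 + -2.0
= -0.2236


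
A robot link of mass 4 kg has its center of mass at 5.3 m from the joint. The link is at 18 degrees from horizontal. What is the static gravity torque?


tau = m*g*L*cos(angle)
= 4 * 9.81 * 5.3 * cos(18 deg)
= 4 * 9.81 * 5.3 * 0.9511
= 197.7931 Nm


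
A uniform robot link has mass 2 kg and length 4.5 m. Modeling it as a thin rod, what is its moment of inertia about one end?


I = (1/3) * m * L^2
= (1/3) * 2 * 4.5^2
= 0.333333 * 2 * 20.25
= 13.5 kg*m^2


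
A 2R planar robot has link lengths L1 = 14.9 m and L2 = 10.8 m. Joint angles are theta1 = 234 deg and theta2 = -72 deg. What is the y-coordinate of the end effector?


Convert angles to radians: theta1 = 4.0841, theta2 = -1.2566
y = L1*sin(theta1) + L2*sin(theta1+theta2)
y = -12.0544 + 3.3374
y = -8.717


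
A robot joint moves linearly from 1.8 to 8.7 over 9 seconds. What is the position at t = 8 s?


s = t/T = 8/9 = 0.8889
p(t) = p0 + (pf-p0)*s
= 1.8 + (8.7 - 1.8) * 0.8889
= 7.9333


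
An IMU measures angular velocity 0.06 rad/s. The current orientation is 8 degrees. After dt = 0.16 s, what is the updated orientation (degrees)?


delta_theta = w * dt = 0.06 * 0.16 = 0.0096 rad
= 0.55 deg
theta_new = 8 + 0.55 = 8.55 deg


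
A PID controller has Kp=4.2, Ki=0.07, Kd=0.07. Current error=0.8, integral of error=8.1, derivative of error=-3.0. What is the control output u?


u = Kp*e + Ki*int(e) + Kd*de/dt
= 4.2*0.8 + 0.07*8.1 + 0.07*(-3.0)
= 3.36 + 0.567 + -0.21
= 3.717


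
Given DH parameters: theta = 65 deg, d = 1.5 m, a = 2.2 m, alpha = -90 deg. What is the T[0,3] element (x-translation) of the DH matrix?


T[0,3] = a * cos(theta)
= 2.2 * cos(65 deg)
= 2.2 * 0.4226
= 0.9298


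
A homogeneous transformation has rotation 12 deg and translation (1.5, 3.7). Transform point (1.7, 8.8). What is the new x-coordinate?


x' = cos(theta)*px - sin(theta)*py + tx
= 0.9781*1.7 - 0.2079*8.8 + 1.5
= 1.3332


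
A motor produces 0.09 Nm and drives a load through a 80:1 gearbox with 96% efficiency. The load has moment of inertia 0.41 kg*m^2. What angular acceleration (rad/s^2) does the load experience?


tau_out = tau_motor * N * eta
= 0.09 * 80 * 0.96 = 6.912 Nm
alpha = tau_out / I = 6.912 / 0.41
= 16.8585 rad/s^2


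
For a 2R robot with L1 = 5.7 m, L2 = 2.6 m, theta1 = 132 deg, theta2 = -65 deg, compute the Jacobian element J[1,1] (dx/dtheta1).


J[1,1] = -L1*sin(t1) - L2*sin(t1+t2)
= -5.7*sin(132) - 2.6*sin(67)
= -6.6292


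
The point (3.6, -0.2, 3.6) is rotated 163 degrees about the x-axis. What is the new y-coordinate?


Rotation about x-axis: y' = y*cos(theta) - z*sin(theta)
= -0.2 * -0.9563 - 3.6 * 0.2924
= -0.8613


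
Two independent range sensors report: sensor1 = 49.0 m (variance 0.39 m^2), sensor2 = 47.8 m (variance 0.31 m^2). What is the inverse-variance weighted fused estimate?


w1 = (1/var1) / (1/var1 + 1/var2)
   = 2.5641 / (2.5641 + 3.2258) = 0.4429
w2 = 1 - w1 = 0.5571
fused = w1*s1 + w2*s2 = 21.7 + 26.6314
= 48.3314 m


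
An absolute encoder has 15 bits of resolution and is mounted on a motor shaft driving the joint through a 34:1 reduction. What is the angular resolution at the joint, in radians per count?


counts = 2^15 = 32768
effective counts at joint = 32768 * 34 = 1114112
resolution = 2*pi / 1114112
= 5.6396e-06 rad/count


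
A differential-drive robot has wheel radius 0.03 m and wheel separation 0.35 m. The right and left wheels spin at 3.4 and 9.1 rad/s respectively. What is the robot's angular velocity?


vR = r*wR = 0.03*3.4 = 0.102 m/s
vL = r*wL = 0.03*9.1 = 0.273 m/s
v = (vR+vL)/2 = 0.1875 m/s
omega = (vR-vL)/L = -0.4886 rad/s
angular velocity = -0.4886 rad/s


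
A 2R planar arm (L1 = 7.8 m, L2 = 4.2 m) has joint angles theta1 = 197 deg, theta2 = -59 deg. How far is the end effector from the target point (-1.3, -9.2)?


End effector via forward kinematics:
x = L1*cos(t1) + L2*cos(t1+t2) = -10.5804
y = L1*sin(t1) + L2*sin(t1+t2) = 0.5298
Distance to target:
d = sqrt((-1.3 - -10.5804)^2 + (-9.2 - 0.5298)^2)
= sqrt(86.1256 + 94.67)
= 13.446 m


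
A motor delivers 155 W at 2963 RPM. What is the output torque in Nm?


omega = 2963 * 2*pi/60 = 310.2846 rad/s
tau = P / omega = 155 / 310.2846
= 0.4995 Nm


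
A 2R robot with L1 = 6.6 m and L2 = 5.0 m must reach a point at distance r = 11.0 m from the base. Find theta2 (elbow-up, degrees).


cos(theta2) = (r^2 - L1^2 - L2^2) / (2*L1*L2)
cos(theta2) = (121.0 - 43.56 - 25.0) / 66.0
cos(theta2) = 0.794545
theta2 = 37.3877 degrees


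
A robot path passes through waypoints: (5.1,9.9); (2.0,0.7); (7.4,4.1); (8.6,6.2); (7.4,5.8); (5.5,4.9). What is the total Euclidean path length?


Segment lengths:
  seg1 = sqrt((-3.1)^2 + (-9.2)^2) = 9.7082
  seg2 = sqrt((5.4)^2 + (3.4)^2) = 6.3812
  seg3 = sqrt((1.2)^2 + (2.1)^2) = 2.4187
  seg4 = sqrt((-1.2)^2 + (-0.4)^2) = 1.2649
  seg5 = sqrt((-1.9)^2 + (-0.9)^2) = 2.1024
Total = 21.8754


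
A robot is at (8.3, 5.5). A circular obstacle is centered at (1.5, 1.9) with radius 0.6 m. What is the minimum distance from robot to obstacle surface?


center_dist = sqrt((8.3-1.5)^2 + (5.5-1.9)^2)
= sqrt(46.24 + 12.96)
= 7.6942
min_dist = center_dist - radius = 7.6942 - 0.6 = 7.0942 m


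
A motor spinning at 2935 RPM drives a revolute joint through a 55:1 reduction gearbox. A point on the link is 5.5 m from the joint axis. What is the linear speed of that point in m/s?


omega_motor = 2935 * 2*pi/60 = 307.3525 rad/s
omega_joint = omega_motor / 55 = 5.5882 rad/s
v = omega_joint * r = 5.5882 * 5.5
= 30.7352 m/s


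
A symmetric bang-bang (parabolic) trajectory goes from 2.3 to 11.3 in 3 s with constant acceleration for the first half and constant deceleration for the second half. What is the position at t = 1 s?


Symmetric rest-to-rest: each phase covers (pf-p0)/2 in time T/2. 0.5*a*(T/2)^2 = (pf-p0)/2 => a = 4*(pf-p0)/T^2
a = 4*(11.3-2.3)/3^2 = 4.0
t = 1 is in the acceleration phase (t <= T/2).
p = p0 + 0.5*a*t^2 = 2.3 + 0.5*4.0*1^2
= 4.3


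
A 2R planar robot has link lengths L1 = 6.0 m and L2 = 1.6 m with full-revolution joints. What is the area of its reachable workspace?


r_max = L1 + L2 = 7.6 m
r_min = |L1 - L2| = 4.4 m
Area = pi*(r_max^2 - r_min^2)
= pi*(57.76 - 19.36)
= pi * 38.4
= 120.6372 m^2


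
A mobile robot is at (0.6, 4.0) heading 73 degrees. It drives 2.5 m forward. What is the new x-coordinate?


x_new = x0 + d*cos(theta)
= 0.6 + 2.5*cos(73)
= 0.6 + 0.7309
= 1.3309


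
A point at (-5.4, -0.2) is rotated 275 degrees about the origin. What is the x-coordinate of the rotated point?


x' = x*cos(theta) - y*sin(theta)
cos(275 deg) = 0.0872, sin(275 deg) = -0.9962
x' = -5.4 * 0.0872 - -0.2 * -0.9962
= -0.4706 - 0.1992
= -0.6699


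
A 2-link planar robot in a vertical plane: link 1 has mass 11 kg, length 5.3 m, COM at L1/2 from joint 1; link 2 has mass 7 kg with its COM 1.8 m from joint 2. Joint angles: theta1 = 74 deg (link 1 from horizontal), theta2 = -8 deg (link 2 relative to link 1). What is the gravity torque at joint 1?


Horizontal distance from joint 1 to link-1 COM:
  x_c1 = (L1/2)*cos(t1) = 2.65 * 0.2756 = 0.7304 m
Horizontal distance from joint 1 to link-2 COM:
  x_c2 = L1*cos(t1) + Lc2*cos(t1+t2)
       = 5.3*0.2756 + 1.8*0.4067 = 2.193 m
tau1 = m1*g*x_c1 + m2*g*x_c2
     = 11*9.81*0.7304 + 7*9.81*2.193
     = 78.8217 + 150.5936
     = 229.4153 Nm


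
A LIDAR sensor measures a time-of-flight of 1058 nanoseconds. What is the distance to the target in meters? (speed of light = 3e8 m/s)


tof = 1058 ns = 1.058e-06 s
dist = c * tof / 2
= 3e8 * 1.058e-06 / 2
= 158.7 m


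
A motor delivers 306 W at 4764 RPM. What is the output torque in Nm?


omega = 4764 * 2*pi/60 = 498.8849 rad/s
tau = P / omega = 306 / 498.8849
= 0.6134 Nm


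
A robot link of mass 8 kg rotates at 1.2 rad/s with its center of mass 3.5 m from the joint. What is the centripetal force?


F = m * omega^2 * r
= 8 * 1.2^2 * 3.5
= 8 * 1.44 * 3.5
= 40.32 N


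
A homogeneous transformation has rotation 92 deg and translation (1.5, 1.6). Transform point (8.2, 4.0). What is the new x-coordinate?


x' = cos(theta)*px - sin(theta)*py + tx
= -0.0349*8.2 - 0.9994*4.0 + 1.5
= -2.7837


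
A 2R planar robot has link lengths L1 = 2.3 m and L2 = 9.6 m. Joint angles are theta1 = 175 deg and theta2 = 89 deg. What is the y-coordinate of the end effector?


Convert angles to radians: theta1 = 3.0543, theta2 = 1.5533
y = L1*sin(theta1) + L2*sin(theta1+theta2)
y = 0.2005 + -9.5474
y = -9.347


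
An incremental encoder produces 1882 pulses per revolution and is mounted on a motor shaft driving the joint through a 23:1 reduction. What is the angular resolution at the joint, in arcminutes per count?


counts per rev = 1882
effective counts at joint = 1882 * 23 = 43286
resolution = 360*60 / 43286
= 0.499 arcmin/count


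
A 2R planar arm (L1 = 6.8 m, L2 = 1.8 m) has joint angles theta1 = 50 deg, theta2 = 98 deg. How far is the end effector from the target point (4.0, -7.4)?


End effector via forward kinematics:
x = L1*cos(t1) + L2*cos(t1+t2) = 2.8445
y = L1*sin(t1) + L2*sin(t1+t2) = 6.163
Distance to target:
d = sqrt((4.0 - 2.8445)^2 + (-7.4 - 6.163)^2)
= sqrt(1.3353 + 183.9538)
= 13.6121 m


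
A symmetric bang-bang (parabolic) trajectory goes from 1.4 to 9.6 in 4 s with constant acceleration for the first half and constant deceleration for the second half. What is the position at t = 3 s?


Symmetric rest-to-rest: each phase covers (pf-p0)/2 in time T/2. 0.5*a*(T/2)^2 = (pf-p0)/2 => a = 4*(pf-p0)/T^2
a = 4*(9.6-1.4)/4^2 = 2.05
t = 3 is in the deceleration phase (t > T/2).
p = pf - 0.5*a*(T-t)^2 = 9.6 - 0.5*2.05*1^2
= 8.575


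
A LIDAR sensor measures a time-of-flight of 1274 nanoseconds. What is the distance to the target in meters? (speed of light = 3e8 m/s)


tof = 1274 ns = 1.274e-06 s
dist = c * tof / 2
= 3e8 * 1.274e-06 / 2
= 191.1 m


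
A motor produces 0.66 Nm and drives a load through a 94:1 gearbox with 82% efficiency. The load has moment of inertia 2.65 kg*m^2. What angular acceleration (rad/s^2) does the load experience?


tau_out = tau_motor * N * eta
= 0.66 * 94 * 0.82 = 50.8728 Nm
alpha = tau_out / I = 50.8728 / 2.65
= 19.1973 rad/s^2


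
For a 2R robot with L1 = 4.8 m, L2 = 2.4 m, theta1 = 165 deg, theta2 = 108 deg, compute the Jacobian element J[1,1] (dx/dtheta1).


J[1,1] = -L1*sin(t1) - L2*sin(t1+t2)
= -4.8*sin(165) - 2.4*sin(273)
= 1.1544


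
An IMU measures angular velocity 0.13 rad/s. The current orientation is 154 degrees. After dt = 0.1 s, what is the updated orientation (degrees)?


delta_theta = w * dt = 0.13 * 0.1 = 0.013 rad
= 0.7448 deg
theta_new = 154 + 0.7448 = 154.7448 deg


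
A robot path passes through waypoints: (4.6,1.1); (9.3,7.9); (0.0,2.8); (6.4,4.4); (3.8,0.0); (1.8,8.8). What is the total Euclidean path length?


Segment lengths:
  seg1 = sqrt((4.7)^2 + (6.8)^2) = 8.2662
  seg2 = sqrt((-9.3)^2 + (-5.1)^2) = 10.6066
  seg3 = sqrt((6.4)^2 + (1.6)^2) = 6.597
  seg4 = sqrt((-2.6)^2 + (-4.4)^2) = 5.1108
  seg5 = sqrt((-2.0)^2 + (8.8)^2) = 9.0244
Total = 39.605


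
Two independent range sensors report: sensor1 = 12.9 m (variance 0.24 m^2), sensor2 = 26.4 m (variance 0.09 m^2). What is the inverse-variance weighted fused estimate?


w1 = (1/var1) / (1/var1 + 1/var2)
   = 4.1667 / (4.1667 + 11.1111) = 0.2727
w2 = 1 - w1 = 0.7273
fused = w1*s1 + w2*s2 = 3.5182 + 19.2
= 22.7182 m


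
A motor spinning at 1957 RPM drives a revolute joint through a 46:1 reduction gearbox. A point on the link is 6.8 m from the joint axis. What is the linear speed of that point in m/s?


omega_motor = 1957 * 2*pi/60 = 204.9366 rad/s
omega_joint = omega_motor / 46 = 4.4551 rad/s
v = omega_joint * r = 4.4551 * 6.8
= 30.295 m/s


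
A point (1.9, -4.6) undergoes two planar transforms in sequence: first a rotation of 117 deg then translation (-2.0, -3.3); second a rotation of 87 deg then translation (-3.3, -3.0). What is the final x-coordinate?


After transform 1:
x1 = cos(117)*1.9 - sin(117)*-4.6 + -2.0 = 1.236
y1 = sin(117)*1.9 + cos(117)*-4.6 + -3.3 = 0.4813
After transform 2:
x2 = cos(87)*1.236 - sin(87)*0.4813 + -3.3
= -3.7159


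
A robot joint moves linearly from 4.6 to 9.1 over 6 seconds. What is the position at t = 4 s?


s = t/T = 4/6 = 0.6667
p(t) = p0 + (pf-p0)*s
= 4.6 + (9.1 - 4.6) * 0.6667
= 7.6


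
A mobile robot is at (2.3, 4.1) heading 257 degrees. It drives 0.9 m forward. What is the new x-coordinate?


x_new = x0 + d*cos(theta)
= 2.3 + 0.9*cos(257)
= 2.3 + -0.2025
= 2.0975


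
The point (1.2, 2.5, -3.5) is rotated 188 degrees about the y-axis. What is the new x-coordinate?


Rotation about y-axis: x' = x*cos(theta) + z*sin(theta)
= 1.2 * -0.9903 + -3.5 * -0.1392
= -0.7012


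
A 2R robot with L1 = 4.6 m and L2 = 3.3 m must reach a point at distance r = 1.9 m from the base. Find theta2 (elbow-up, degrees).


cos(theta2) = (r^2 - L1^2 - L2^2) / (2*L1*L2)
cos(theta2) = (3.61 - 21.16 - 10.89) / 30.36
cos(theta2) = -0.936759
theta2 = 159.5142 degrees


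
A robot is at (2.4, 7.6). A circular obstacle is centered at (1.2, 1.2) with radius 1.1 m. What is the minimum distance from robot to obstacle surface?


center_dist = sqrt((2.4-1.2)^2 + (7.6-1.2)^2)
= sqrt(1.44 + 40.96)
= 6.5115
min_dist = center_dist - radius = 6.5115 - 1.1 = 5.4115 m


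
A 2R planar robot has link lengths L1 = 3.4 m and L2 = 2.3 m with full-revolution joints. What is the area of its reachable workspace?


r_max = L1 + L2 = 5.7 m
r_min = |L1 - L2| = 1.1 m
Area = pi*(r_max^2 - r_min^2)
= pi*(32.49 - 1.21)
= pi * 31.28
= 98.269 m^2


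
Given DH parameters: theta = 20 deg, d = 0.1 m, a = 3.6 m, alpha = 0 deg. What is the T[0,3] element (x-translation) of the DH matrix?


T[0,3] = a * cos(theta)
= 3.6 * cos(20 deg)
= 3.6 * 0.9397
= 3.3829


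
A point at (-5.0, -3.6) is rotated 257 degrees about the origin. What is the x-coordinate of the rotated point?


x' = x*cos(theta) - y*sin(theta)
cos(257 deg) = -0.225, sin(257 deg) = -0.9744
x' = -5.0 * -0.225 - -3.6 * -0.9744
= 1.1248 - 3.5077
= -2.383


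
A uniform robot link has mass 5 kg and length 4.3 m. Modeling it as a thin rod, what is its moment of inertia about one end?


I = (1/3) * m * L^2
= (1/3) * 5 * 4.3^2
= 0.333333 * 5 * 18.49
= 30.8167 kg*m^2


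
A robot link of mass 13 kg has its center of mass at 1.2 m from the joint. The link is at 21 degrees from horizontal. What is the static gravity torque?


tau = m*g*L*cos(angle)
= 13 * 9.81 * 1.2 * cos(21 deg)
= 13 * 9.81 * 1.2 * 0.9336
= 142.8714 Nm


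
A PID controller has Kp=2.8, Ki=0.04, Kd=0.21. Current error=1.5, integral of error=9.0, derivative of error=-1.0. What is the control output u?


u = Kp*e + Ki*int(e) + Kd*de/dt
= 2.8*1.5 + 0.04*9.0 + 0.21*(-1.0)
= 4.2 + 0.36 + -0.21
= 4.35


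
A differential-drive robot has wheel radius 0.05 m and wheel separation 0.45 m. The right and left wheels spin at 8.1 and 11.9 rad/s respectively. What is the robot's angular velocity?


vR = r*wR = 0.05*8.1 = 0.405 m/s
vL = r*wL = 0.05*11.9 = 0.595 m/s
v = (vR+vL)/2 = 0.5 m/s
omega = (vR-vL)/L = -0.4222 rad/s
angular velocity = -0.4222 rad/s


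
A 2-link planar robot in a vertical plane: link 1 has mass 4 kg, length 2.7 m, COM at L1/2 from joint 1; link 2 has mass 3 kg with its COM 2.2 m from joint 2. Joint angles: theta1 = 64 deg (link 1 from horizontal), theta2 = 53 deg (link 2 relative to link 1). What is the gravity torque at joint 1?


Horizontal distance from joint 1 to link-1 COM:
  x_c1 = (L1/2)*cos(t1) = 1.35 * 0.4384 = 0.5918 m
Horizontal distance from joint 1 to link-2 COM:
  x_c2 = L1*cos(t1) + Lc2*cos(t1+t2)
       = 2.7*0.4384 + 2.2*-0.454 = 0.1848 m
tau1 = m1*g*x_c1 + m2*g*x_c2
     = 4*9.81*0.5918 + 3*9.81*0.1848
     = 23.2223 + 5.4393
     = 28.6616 Nm


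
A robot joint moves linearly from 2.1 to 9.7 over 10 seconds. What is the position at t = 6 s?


s = t/T = 6/10 = 0.6
p(t) = p0 + (pf-p0)*s
= 2.1 + (9.7 - 2.1) * 0.6
= 6.66


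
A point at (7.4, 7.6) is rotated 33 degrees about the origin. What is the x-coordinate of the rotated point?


x' = x*cos(theta) - y*sin(theta)
cos(33 deg) = 0.8387, sin(33 deg) = 0.5446
x' = 7.4 * 0.8387 - 7.6 * 0.5446
= 6.2062 - 4.1393
= 2.0669


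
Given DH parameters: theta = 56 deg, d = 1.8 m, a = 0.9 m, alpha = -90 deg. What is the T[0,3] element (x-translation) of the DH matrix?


T[0,3] = a * cos(theta)
= 0.9 * cos(56 deg)
= 0.9 * 0.5592
= 0.5033


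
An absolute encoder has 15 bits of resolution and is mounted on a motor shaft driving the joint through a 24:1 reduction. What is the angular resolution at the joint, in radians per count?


counts = 2^15 = 32768
effective counts at joint = 32768 * 24 = 786432
resolution = 2*pi / 786432
= 7.9895e-06 rad/count


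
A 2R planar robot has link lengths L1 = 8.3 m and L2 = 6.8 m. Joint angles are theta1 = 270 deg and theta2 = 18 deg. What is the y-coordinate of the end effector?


Convert angles to radians: theta1 = 4.7124, theta2 = 0.3142
y = L1*sin(theta1) + L2*sin(theta1+theta2)
y = -8.3 + -6.4672
y = -14.7672


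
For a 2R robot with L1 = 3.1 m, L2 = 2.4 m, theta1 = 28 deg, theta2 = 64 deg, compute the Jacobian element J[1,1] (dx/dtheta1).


J[1,1] = -L1*sin(t1) - L2*sin(t1+t2)
= -3.1*sin(28) - 2.4*sin(92)
= -3.8539
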